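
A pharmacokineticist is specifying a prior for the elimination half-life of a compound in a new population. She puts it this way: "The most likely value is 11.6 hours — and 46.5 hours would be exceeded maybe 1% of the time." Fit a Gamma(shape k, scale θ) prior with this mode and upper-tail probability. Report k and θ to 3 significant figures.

Gamma(k,θ) with k>1 has mode (k−1)θ, so θ = 11.6/(k−1).
Need P(X < 46.5) = 0.99 with θ tied to k this way. Start at k = 2, θ = 11.6: P(X<46.5) ≈ 0.909.
Too low — raise k to concentrate. Iterating converges to k ≈ 3.17.
Then θ = 11.6/(3.17−1) ≈ 5.35.

k ≈ 3.17, θ ≈ 5.35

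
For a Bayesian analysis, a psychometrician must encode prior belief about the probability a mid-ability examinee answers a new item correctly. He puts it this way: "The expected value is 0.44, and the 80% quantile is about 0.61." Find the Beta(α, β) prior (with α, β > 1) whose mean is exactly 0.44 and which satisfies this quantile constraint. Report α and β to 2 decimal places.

α ≈ 2.65, β ≈ 3.37

With mean 0.44 fixed, write α = 0.44s, β = 0.56s where s = α+β.
Need P(θ < 0.61) = 0.8 under Beta(0.44s, 0.56s). Normal approximation: (q−m)/√(m(1−m)/s) ≈ z_{0.8} = 0.842, so s ≈ 0.44·0.56·(0.842)²/(0.61−0.44)² = 6.0.
At s = 6.0: P(θ<0.61) ≈ 0.800. Adjusting to match 0.8 gives s ≈ 6.03.
So α = 0.44·6.03 ≈ 2.65, β = 0.56·6.03 ≈ 3.37.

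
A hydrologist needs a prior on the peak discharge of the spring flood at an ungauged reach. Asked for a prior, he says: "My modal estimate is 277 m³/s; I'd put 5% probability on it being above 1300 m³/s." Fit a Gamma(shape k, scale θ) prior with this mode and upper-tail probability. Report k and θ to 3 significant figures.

k ≈ 2.02, θ ≈ 273

Gamma(k,θ) with k>1 has mode (k−1)θ, so θ = 277/(k−1).
Need P(X < 1300) = 0.95 with θ tied to k this way. Start at k = 2, θ = 277: P(X<1300) ≈ 0.948.
Too low — raise k to concentrate. Iterating converges to k ≈ 2.02.
Then θ = 277/(2.02−1) ≈ 273.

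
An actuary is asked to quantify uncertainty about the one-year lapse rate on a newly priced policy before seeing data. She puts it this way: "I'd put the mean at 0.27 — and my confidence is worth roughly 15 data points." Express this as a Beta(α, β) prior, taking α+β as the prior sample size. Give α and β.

Under the effective-sample-size interpretation, Beta(α, β) has prior mean α/(α+β) and prior sample size α+β.
So α+β = 15 and α/(α+β) = 0.27, giving α = 0.27·15 = 4.05 and β = 15 − 4.05 = 10.95.

α = 4.05, β = 10.95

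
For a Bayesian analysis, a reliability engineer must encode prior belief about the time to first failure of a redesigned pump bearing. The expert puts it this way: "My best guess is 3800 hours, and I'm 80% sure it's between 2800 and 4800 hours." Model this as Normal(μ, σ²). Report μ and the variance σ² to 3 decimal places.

A symmetric 80% interval runs μ ± z·σ with z = 1.282.
Half-width = 1000, so σ = 1000/1.282 = 780.3041 and σ² = 608874.560.
μ is the stated best guess, 3800.000.

μ = 3800.000, σ² = 608874.560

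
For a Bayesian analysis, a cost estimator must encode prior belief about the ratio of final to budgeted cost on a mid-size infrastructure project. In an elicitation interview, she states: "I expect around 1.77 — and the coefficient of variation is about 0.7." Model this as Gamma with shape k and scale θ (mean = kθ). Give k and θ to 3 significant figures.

For Gamma(k, scale θ): mean = kθ, variance = kθ², so CV = 1/√k.
CV = 0.7, hence k = 1/CV² = 2.04.
Then θ = mean/k = 1.77/2.04 = 0.867.

k ≈ 2.04, θ ≈ 0.867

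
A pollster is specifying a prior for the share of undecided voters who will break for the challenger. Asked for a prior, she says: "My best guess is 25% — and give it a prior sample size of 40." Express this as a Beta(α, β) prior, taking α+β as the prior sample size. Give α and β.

α = 10, β = 30

Under the effective-sample-size interpretation, Beta(α, β) has prior mean α/(α+β) and prior sample size α+β.
So α+β = 40 and α/(α+β) = 0.25, giving α = 0.25·40 = 10 and β = 40 − 10 = 30.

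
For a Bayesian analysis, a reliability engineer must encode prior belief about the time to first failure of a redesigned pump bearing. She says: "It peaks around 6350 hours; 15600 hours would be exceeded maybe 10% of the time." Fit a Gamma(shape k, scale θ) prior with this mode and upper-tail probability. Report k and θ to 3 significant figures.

k ≈ 3.38, θ ≈ 2670

Gamma(k,θ) with k>1 has mode (k−1)θ, so θ = 6350/(k−1).
Need P(X < 15600) = 0.9 with θ tied to k this way. Start at k = 2, θ = 6350: P(X<15600) ≈ 0.704.
Too low — raise k to concentrate. Iterating converges to k ≈ 3.38.
Then θ = 6350/(3.38−1) ≈ 2670.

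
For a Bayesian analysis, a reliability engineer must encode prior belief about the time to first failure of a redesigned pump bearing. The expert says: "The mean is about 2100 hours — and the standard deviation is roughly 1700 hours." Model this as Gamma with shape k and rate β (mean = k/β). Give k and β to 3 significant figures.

For Gamma(k, rate β): mean = k/β, variance = k/β², so CV = 1/√k.
CV = SD/mean = 1700/2100 = 0.8095, hence k = 1/CV² = 1.53.
Then β = k/mean = 1.53/2100 = 0.000727.

k ≈ 1.53, β ≈ 0.000727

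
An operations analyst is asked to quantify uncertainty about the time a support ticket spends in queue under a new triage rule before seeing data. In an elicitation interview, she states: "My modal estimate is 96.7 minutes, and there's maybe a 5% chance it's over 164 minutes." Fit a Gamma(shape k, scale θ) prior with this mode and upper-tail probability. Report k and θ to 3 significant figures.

Gamma(k,θ) with k>1 has mode (k−1)θ, so θ = 96.7/(k−1).
Need P(X < 164) = 0.95 with θ tied to k this way. Start at k = 2, θ = 96.7: P(X<164) ≈ 0.506.
Too low — raise k to concentrate. Iterating converges to k ≈ 11.
Then θ = 96.7/(11−1) ≈ 9.66.

k ≈ 11, θ ≈ 9.66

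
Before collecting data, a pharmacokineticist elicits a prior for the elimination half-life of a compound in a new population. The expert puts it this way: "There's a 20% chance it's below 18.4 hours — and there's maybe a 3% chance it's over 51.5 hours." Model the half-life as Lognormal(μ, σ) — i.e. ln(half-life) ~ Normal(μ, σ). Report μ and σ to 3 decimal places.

μ ≈ 3.231, σ ≈ 0.378

If T ~ Lognormal(μ,σ) then ln T ~ Normal(μ,σ), so the p-quantile of ln T is μ + z_p·σ.
ln(18.4) = 2.912 and ln(51.5) = 3.942; z_{0.2} = -0.8416, z_{0.97} = 1.881.
σ = (3.942 − 2.912)/(1.881 − (-0.8416)) = 0.378.
μ = 2.912 − (-0.8416)·0.378 = 3.231.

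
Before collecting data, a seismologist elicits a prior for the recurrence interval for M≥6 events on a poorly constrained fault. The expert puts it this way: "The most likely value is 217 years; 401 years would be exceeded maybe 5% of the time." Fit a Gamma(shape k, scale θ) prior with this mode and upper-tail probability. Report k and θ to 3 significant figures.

Gamma(k,θ) with k>1 has mode (k−1)θ, so θ = 217/(k−1).
Need P(X < 401) = 0.95 with θ tied to k this way. Start at k = 2, θ = 217: P(X<401) ≈ 0.551.
Too low — raise k to concentrate. Iterating converges to k ≈ 8.38.
Then θ = 217/(8.38−1) ≈ 29.4.

k ≈ 8.38, θ ≈ 29.4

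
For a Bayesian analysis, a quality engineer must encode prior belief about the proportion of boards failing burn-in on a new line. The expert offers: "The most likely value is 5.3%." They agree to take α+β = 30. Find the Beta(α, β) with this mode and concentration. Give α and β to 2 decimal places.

For α,β > 1 the Beta mode is (α−1)/(α+β−2). With α+β = 30, the mode is (α−1)/28.
Set (α−1)/28 = 0.053 → α = 1 + 0.053·28 = 2.48.
β = 30 − α = 27.52.

α = 2.48, β = 27.52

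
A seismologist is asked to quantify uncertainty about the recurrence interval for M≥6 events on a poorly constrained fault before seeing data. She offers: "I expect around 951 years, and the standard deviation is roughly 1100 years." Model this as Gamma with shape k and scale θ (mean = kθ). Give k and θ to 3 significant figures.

For Gamma(k, scale θ): mean = kθ, variance = kθ², so CV = 1/√k.
CV = SD/mean = 1100/951 = 1.157, hence k = 1/CV² = 0.747.
Then θ = mean/k = 951/0.747 = 1270.

k ≈ 0.747, θ ≈ 1270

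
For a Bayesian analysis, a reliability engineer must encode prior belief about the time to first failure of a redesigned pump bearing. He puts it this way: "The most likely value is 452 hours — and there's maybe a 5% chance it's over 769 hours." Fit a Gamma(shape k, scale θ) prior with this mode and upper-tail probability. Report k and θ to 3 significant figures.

Gamma(k,θ) with k>1 has mode (k−1)θ, so θ = 452/(k−1).
Need P(X < 769) = 0.95 with θ tied to k this way. Start at k = 2, θ = 452: P(X<769) ≈ 0.507.
Too low — raise k to concentrate. Iterating converges to k ≈ 10.9.
Then θ = 452/(10.9−1) ≈ 45.7.

k ≈ 10.9, θ ≈ 45.7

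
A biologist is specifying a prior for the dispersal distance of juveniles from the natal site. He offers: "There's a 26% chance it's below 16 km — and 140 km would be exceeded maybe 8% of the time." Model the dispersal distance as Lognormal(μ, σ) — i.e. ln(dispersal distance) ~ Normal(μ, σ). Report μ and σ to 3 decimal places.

μ ≈ 3.454, σ ≈ 1.059

If T ~ Lognormal(μ,σ) then ln T ~ Normal(μ,σ), so the p-quantile of ln T is μ + z_p·σ.
ln(16) = 2.773 and ln(140) = 4.942; z_{0.26} = -0.6433, z_{0.92} = 1.405.
σ = (4.942 − 2.773)/(1.405 − (-0.6433)) = 1.059.
μ = 2.773 − (-0.6433)·1.059 = 3.454.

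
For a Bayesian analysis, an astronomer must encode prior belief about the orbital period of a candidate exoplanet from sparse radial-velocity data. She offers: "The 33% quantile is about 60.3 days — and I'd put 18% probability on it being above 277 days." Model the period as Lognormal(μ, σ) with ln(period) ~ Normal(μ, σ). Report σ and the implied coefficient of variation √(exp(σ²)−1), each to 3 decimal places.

If T ~ Lognormal(μ,σ) then ln T ~ Normal(μ,σ), so the p-quantile of ln T is μ + z_p·σ.
ln(60.3) = 4.099 and ln(277) = 5.624; z_{0.33} = -0.4399, z_{0.82} = 0.9154.
σ = (5.624 − 4.099)/(0.9154 − (-0.4399)) = 1.125.
μ = 4.099 − (-0.4399)·1.125 = 4.594.
CV = √(exp(σ²)−1) = √(exp(1.2656)−1) = 1.595.

σ ≈ 1.125, CV ≈ 1.595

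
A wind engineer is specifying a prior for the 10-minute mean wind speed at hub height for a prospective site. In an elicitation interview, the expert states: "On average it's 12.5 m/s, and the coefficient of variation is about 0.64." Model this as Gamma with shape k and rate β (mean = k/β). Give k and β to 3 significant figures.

For Gamma(k, rate β): mean = k/β, variance = k/β², so CV = 1/√k.
CV = 0.64, hence k = 1/CV² = 2.44.
Then β = k/mean = 2.44/12.5 = 0.195.

k ≈ 2.44, β ≈ 0.195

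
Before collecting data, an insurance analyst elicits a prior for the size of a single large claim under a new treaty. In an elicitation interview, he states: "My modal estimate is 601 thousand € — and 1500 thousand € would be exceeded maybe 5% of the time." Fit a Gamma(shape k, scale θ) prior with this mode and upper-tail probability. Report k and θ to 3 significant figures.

k ≈ 4.25, θ ≈ 185

Gamma(k,θ) with k>1 has mode (k−1)θ, so θ = 601/(k−1).
Need P(X < 1500) = 0.95 with θ tied to k this way. Start at k = 2, θ = 601: P(X<1500) ≈ 0.712.
Too low — raise k to concentrate. Iterating converges to k ≈ 4.25.
Then θ = 601/(4.25−1) ≈ 185.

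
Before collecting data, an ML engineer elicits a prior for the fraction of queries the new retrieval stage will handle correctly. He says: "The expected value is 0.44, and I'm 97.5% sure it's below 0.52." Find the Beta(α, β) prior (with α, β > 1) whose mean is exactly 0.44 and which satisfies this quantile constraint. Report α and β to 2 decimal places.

With mean 0.44 fixed, write α = 0.44s, β = 0.56s where s = α+β.
Need P(θ < 0.52) = 0.975 under Beta(0.44s, 0.56s). Normal approximation: (q−m)/√(m(1−m)/s) ≈ z_{0.975} = 1.96, so s ≈ 0.44·0.56·(1.96)²/(0.52−0.44)² = 147.9.
At s = 147.9: P(θ<0.52) ≈ 0.974. Adjusting to match 0.975 gives s ≈ 149.31.
So α = 0.44·149.31 ≈ 65.70, β = 0.56·149.31 ≈ 83.61.

α ≈ 65.70, β ≈ 83.61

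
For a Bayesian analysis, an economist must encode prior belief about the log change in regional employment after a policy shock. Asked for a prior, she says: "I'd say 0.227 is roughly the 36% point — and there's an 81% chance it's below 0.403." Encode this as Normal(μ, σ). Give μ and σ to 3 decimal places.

The p-quantile of Normal(μ,σ) is μ + z_p·σ, with z_{0.36} = -0.3585 and z_{0.81} = 0.8779.
Eliminate σ: μ = (z₂·x₁ − z₁·x₂)/(z₂ − z₁) = (0.8779·0.227 − (-0.3585)·0.403)/1.236 = 0.278.
Then σ = (x₂ − x₁)/(z₂ − z₁) = (0.403 − 0.227)/1.236 = 0.142.

μ = 0.278, σ = 0.142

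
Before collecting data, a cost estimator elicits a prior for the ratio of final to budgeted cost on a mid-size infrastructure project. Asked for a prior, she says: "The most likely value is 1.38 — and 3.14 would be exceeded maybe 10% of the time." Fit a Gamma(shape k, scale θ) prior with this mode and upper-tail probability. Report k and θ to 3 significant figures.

k ≈ 3.85, θ ≈ 0.485

Gamma(k,θ) with k>1 has mode (k−1)θ, so θ = 1.38/(k−1).
Need P(X < 3.14) = 0.9 with θ tied to k this way. Start at k = 2, θ = 1.38: P(X<3.14) ≈ 0.663.
Too low — raise k to concentrate. Iterating converges to k ≈ 3.85.
Then θ = 1.38/(3.85−1) ≈ 0.485.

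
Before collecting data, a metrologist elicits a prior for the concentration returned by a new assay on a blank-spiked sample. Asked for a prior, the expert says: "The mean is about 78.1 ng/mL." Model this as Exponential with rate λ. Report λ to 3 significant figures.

λ ≈ 0.0128

Exponential mean = 1/λ, so λ = 1/78.1 = 0.0128.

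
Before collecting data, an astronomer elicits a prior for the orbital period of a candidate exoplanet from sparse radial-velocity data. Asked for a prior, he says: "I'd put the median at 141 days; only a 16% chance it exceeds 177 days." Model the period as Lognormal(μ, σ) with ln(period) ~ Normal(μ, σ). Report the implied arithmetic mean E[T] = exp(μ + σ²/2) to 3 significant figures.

E[T] ≈ 145 days

If T ~ Lognormal(μ,σ) then ln T ~ Normal(μ,σ), so the p-quantile of ln T is μ + z_p·σ.
ln(141) = 4.949 and ln(177) = 5.176; z_{0.5} = 0, z_{0.84} = 0.9945.
σ = (5.176 − 4.949)/(0.9945 − (0)) = 0.229.
μ = 4.949 − (0)·0.229 = 4.949.
E[T] = exp(μ + σ²/2) = exp(4.949 + 0.0261) = 145 days.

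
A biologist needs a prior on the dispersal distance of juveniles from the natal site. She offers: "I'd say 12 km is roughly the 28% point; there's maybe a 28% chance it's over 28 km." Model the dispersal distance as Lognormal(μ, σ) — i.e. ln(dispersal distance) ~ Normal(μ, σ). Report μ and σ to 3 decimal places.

μ ≈ 2.909, σ ≈ 0.727

If T ~ Lognormal(μ,σ) then ln T ~ Normal(μ,σ), so the p-quantile of ln T is μ + z_p·σ.
ln(12) = 2.485 and ln(28) = 3.332; z_{0.28} = -0.5828, z_{0.72} = 0.5828.
σ = (3.332 − 2.485)/(0.5828 − (-0.5828)) = 0.727.
μ = 2.485 − (-0.5828)·0.727 = 2.909.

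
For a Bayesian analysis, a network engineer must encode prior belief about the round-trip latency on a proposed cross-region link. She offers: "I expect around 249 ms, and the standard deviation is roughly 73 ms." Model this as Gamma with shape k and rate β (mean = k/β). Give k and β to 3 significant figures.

For Gamma(k, rate β): mean = k/β, variance = k/β², so CV = 1/√k.
CV = SD/mean = 73/249 = 0.2932, hence k = 1/CV² = 11.6.
Then β = k/mean = 11.6/249 = 0.0467.

k ≈ 11.6, β ≈ 0.0467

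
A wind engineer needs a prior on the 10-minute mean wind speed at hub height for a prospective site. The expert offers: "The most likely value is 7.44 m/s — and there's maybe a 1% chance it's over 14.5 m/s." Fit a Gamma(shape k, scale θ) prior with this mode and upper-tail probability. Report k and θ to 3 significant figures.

k ≈ 12.1, θ ≈ 0.671

Gamma(k,θ) with k>1 has mode (k−1)θ, so θ = 7.44/(k−1).
Need P(X < 14.5) = 0.99 with θ tied to k this way. Start at k = 2, θ = 7.44: P(X<14.5) ≈ 0.580.
Too low — raise k to concentrate. Iterating converges to k ≈ 12.1.
Then θ = 7.44/(12.1−1) ≈ 0.671.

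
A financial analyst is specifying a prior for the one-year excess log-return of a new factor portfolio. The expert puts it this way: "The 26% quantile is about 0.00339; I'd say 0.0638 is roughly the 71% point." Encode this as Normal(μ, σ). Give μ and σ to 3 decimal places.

μ = 0.036, σ = 0.050

The p-quantile of Normal(μ,σ) is μ + z_p·σ, with z_{0.26} = -0.6433 and z_{0.71} = 0.5534.
Eliminate σ: μ = (z₂·x₁ − z₁·x₂)/(z₂ − z₁) = (0.5534·0.00339 − (-0.6433)·0.0638)/1.197 = 0.036.
Then σ = (x₂ − x₁)/(z₂ − z₁) = (0.0638 − 0.00339)/1.197 = 0.050.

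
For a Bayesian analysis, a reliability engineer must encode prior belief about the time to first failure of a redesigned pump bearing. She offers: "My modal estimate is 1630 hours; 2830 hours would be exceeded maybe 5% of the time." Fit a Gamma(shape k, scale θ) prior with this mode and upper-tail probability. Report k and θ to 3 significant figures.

Gamma(k,θ) with k>1 has mode (k−1)θ, so θ = 1630/(k−1).
Need P(X < 2830) = 0.95 with θ tied to k this way. Start at k = 2, θ = 1630: P(X<2830) ≈ 0.518.
Too low — raise k to concentrate. Iterating converges to k ≈ 10.2.
Then θ = 1630/(10.2−1) ≈ 178.

k ≈ 10.2, θ ≈ 178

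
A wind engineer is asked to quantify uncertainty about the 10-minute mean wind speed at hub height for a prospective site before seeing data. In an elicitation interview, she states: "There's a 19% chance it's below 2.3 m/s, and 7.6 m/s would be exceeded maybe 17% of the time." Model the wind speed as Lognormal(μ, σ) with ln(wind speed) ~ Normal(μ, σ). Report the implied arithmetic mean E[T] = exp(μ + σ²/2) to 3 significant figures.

If T ~ Lognormal(μ,σ) then ln T ~ Normal(μ,σ), so the p-quantile of ln T is μ + z_p·σ.
ln(2.3) = 0.8329 and ln(7.6) = 2.028; z_{0.19} = -0.8779, z_{0.83} = 0.9542.
σ = (2.028 − 0.8329)/(0.9542 − (-0.8779)) = 0.652.
μ = 0.8329 − (-0.8779)·0.652 = 1.406.
E[T] = exp(μ + σ²/2) = exp(1.406 + 0.2128) = 5.05 m/s.

E[T] ≈ 5.05 m/s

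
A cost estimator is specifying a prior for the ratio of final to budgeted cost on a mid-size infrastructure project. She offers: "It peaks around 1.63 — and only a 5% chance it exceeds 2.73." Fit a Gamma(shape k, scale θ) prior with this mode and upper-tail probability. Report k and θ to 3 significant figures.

k ≈ 11.5, θ ≈ 0.155

Gamma(k,θ) with k>1 has mode (k−1)θ, so θ = 1.63/(k−1).
Need P(X < 2.73) = 0.95 with θ tied to k this way. Start at k = 2, θ = 1.63: P(X<2.73) ≈ 0.499.
Too low — raise k to concentrate. Iterating converges to k ≈ 11.5.
Then θ = 1.63/(11.5−1) ≈ 0.155.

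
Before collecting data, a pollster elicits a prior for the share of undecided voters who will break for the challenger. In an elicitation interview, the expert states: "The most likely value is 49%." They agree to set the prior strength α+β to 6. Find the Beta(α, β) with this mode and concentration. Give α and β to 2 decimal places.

For α,β > 1 the Beta mode is (α−1)/(α+β−2). With α+β = 6, the mode is (α−1)/4.
Set (α−1)/4 = 0.49 → α = 1 + 0.49·4 = 2.96.
β = 6 − α = 3.04.

α = 2.96, β = 3.04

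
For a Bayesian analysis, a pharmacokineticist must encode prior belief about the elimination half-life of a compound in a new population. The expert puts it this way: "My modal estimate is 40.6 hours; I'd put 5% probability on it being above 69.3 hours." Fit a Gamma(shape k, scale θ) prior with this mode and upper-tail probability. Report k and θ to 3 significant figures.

Gamma(k,θ) with k>1 has mode (k−1)θ, so θ = 40.6/(k−1).
Need P(X < 69.3) = 0.95 with θ tied to k this way. Start at k = 2, θ = 40.6: P(X<69.3) ≈ 0.509.
Too low — raise k to concentrate. Iterating converges to k ≈ 10.8.
Then θ = 40.6/(10.8−1) ≈ 4.16.

k ≈ 10.8, θ ≈ 4.16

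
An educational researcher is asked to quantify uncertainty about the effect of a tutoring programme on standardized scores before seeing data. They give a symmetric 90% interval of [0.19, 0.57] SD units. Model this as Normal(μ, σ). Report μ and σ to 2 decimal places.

A symmetric 90% interval runs μ ± z·σ with z = 1.645.
Half-width = 0.19, so σ = 0.19/1.645 = 0.12.
μ is the interval midpoint, 0.38.

μ = 0.38, σ = 0.12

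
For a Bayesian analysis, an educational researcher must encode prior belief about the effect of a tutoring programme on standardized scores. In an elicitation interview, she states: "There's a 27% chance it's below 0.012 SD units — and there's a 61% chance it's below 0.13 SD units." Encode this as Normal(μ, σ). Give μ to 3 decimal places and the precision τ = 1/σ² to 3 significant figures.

For Normal(μ,σ), the p-quantile is μ + z_p·σ. Here z_{0.27} = -0.6128, z_{0.61} = 0.2793.
So 0.012 = μ − 0.6128σ and 0.13 = μ + 0.2793σ.
Subtracting: σ = (0.13 − 0.012)/(0.2793 − (-0.6128)) = 0.132.
Then μ = 0.012 − (-0.6128)·0.132 = 0.093.
Precision τ = 1/σ² = 1/0.1323² = 57.2.

μ = 0.093, τ = 57.2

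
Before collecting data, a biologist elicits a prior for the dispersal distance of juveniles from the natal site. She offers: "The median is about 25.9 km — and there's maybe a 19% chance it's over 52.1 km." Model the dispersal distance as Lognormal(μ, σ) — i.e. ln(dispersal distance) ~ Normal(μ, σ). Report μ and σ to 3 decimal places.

μ ≈ 3.254, σ ≈ 0.796

If T ~ Lognormal(μ,σ) then ln T ~ Normal(μ,σ), so the p-quantile of ln T is μ + z_p·σ.
ln(25.9) = 3.254 and ln(52.1) = 3.953; z_{0.5} = 0, z_{0.81} = 0.8779.
σ = (3.953 − 3.254)/(0.8779 − (0)) = 0.796.
μ = 3.254 − (0)·0.796 = 3.254.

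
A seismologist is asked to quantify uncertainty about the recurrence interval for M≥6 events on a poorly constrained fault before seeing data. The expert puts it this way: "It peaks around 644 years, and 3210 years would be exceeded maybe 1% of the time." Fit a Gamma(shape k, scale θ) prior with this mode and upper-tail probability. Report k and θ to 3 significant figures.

k ≈ 2.52, θ ≈ 424

Gamma(k,θ) with k>1 has mode (k−1)θ, so θ = 644/(k−1).
Need P(X < 3210) = 0.99 with θ tied to k this way. Start at k = 2, θ = 644: P(X<3210) ≈ 0.959.
Too low — raise k to concentrate. Iterating converges to k ≈ 2.52.
Then θ = 644/(2.52−1) ≈ 424.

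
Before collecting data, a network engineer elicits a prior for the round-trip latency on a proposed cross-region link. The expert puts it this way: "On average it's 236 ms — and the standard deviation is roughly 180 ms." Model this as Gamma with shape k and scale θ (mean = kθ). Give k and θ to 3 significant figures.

k ≈ 1.72, θ ≈ 137

For Gamma(k, scale θ): mean = kθ, variance = kθ², so CV = 1/√k.
CV = SD/mean = 180/236 = 0.7627, hence k = 1/CV² = 1.72.
Then θ = mean/k = 236/1.72 = 137.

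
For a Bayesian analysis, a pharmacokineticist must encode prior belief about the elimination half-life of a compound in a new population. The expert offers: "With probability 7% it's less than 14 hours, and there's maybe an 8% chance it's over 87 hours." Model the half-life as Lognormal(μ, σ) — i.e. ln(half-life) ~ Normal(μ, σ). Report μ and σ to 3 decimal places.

If T ~ Lognormal(μ,σ) then ln T ~ Normal(μ,σ), so the p-quantile of ln T is μ + z_p·σ.
ln(14) = 2.639 and ln(87) = 4.466; z_{0.07} = -1.476, z_{0.92} = 1.405.
σ = (4.466 − 2.639)/(1.405 − (-1.476)) = 0.634.
μ = 2.639 − (-1.476)·0.634 = 3.575.

μ ≈ 3.575, σ ≈ 0.634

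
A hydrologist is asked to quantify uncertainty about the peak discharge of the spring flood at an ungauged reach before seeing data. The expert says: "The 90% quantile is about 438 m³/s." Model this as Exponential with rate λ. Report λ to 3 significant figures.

λ ≈ 0.00526

P(T < 438.0) = 1 − e^(−λ·438.0) = 0.9, so λ = −ln(1−0.9)/438.0 = −ln(0.1)/438.0 = 0.00526.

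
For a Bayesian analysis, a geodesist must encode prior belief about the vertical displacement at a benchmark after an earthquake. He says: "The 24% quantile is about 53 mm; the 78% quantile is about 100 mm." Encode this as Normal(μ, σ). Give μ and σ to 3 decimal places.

The p-quantile of Normal(μ,σ) is μ + z_p·σ, with z_{0.24} = -0.7063 and z_{0.78} = 0.7722.
Eliminate σ: μ = (z₂·x₁ − z₁·x₂)/(z₂ − z₁) = (0.7722·53 − (-0.7063)·100)/1.478 = 75.453.
Then σ = (x₂ − x₁)/(z₂ − z₁) = (100 − 53)/1.478 = 31.789.

μ = 75.453, σ = 31.789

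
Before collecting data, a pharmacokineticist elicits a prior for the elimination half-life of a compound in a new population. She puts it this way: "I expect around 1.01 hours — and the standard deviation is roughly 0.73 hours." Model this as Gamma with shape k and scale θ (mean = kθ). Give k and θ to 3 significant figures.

For Gamma(k, scale θ): mean = kθ, variance = kθ², so CV = 1/√k.
CV = SD/mean = 0.73/1.01 = 0.7228, hence k = 1/CV² = 1.91.
Then θ = mean/k = 1.01/1.91 = 0.528.

k ≈ 1.91, θ ≈ 0.528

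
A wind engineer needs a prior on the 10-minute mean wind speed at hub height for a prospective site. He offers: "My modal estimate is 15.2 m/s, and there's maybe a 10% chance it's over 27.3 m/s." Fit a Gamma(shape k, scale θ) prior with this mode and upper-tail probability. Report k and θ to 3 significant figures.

k ≈ 6.55, θ ≈ 2.74

Gamma(k,θ) with k>1 has mode (k−1)θ, so θ = 15.2/(k−1).
Need P(X < 27.3) = 0.9 with θ tied to k this way. Start at k = 2, θ = 15.2: P(X<27.3) ≈ 0.536.
Too low — raise k to concentrate. Iterating converges to k ≈ 6.55.
Then θ = 15.2/(6.55−1) ≈ 2.74.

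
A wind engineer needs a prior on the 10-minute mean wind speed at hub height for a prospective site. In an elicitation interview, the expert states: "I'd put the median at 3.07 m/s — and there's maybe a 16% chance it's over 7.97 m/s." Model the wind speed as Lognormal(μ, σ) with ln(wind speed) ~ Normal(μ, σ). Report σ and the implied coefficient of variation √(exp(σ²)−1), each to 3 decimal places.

If T ~ Lognormal(μ,σ) then ln T ~ Normal(μ,σ), so the p-quantile of ln T is μ + z_p·σ.
ln(3.07) = 1.122 and ln(7.97) = 2.076; z_{0.5} = 0, z_{0.84} = 0.9945.
σ = (2.076 − 1.122)/(0.9945 − (0)) = 0.959.
μ = 1.122 − (0)·0.959 = 1.122.
CV = √(exp(σ²)−1) = √(exp(0.9203)−1) = 1.229.

σ ≈ 0.959, CV ≈ 1.229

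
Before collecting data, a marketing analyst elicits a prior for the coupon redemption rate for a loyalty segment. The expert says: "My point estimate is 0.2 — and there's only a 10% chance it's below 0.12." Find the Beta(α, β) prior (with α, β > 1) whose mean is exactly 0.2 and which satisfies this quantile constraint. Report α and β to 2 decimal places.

α ≈ 7.31, β ≈ 29.22

With mean 0.2 fixed, write α = 0.2s, β = 0.8s where s = α+β.
Need P(θ < 0.12) = 0.1 under Beta(0.2s, 0.8s). Normal approximation: (q−m)/√(m(1−m)/s) ≈ z_{0.1} = -1.28, so s ≈ 0.2·0.8·(-1.28)²/(0.12−0.2)² = 41.1.
At s = 41.1: P(θ<0.12) ≈ 0.085. Adjusting to match 0.1 gives s ≈ 36.53.
So α = 0.2·36.53 ≈ 7.31, β = 0.8·36.53 ≈ 29.22.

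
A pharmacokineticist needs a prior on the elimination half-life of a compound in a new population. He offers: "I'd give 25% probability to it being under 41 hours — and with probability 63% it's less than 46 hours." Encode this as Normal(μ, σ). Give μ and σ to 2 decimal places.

For Normal(μ,σ), the p-quantile is μ + z_p·σ. Here z_{0.25} = -0.6745, z_{0.63} = 0.3319.
So 41 = μ − 0.6745σ and 46 = μ + 0.3319σ.
Subtracting: σ = (46 − 41)/(0.3319 − (-0.6745)) = 4.97.
Then μ = 41 − (-0.6745)·4.97 = 44.35.

μ = 44.35, σ = 4.97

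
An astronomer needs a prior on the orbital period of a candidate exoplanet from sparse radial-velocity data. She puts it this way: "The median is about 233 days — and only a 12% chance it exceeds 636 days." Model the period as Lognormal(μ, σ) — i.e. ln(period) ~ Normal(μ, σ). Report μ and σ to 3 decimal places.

If T ~ Lognormal(μ,σ) then ln T ~ Normal(μ,σ), so the p-quantile of ln T is μ + z_p·σ.
ln(233) = 5.451 and ln(636) = 6.455; z_{0.5} = 0, z_{0.88} = 1.175.
σ = (6.455 − 5.451)/(1.175 − (0)) = 0.855.
μ = 5.451 − (0)·0.855 = 5.451.

μ ≈ 5.451, σ ≈ 0.855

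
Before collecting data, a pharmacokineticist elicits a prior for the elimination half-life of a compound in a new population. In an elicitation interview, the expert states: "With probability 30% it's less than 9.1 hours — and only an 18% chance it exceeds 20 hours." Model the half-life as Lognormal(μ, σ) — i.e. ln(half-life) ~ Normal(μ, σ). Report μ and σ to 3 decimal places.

If T ~ Lognormal(μ,σ) then ln T ~ Normal(μ,σ), so the p-quantile of ln T is μ + z_p·σ.
ln(9.1) = 2.208 and ln(20) = 2.996; z_{0.3} = -0.5244, z_{0.82} = 0.9154.
σ = (2.996 − 2.208)/(0.9154 − (-0.5244)) = 0.547.
μ = 2.208 − (-0.5244)·0.547 = 2.495.

μ ≈ 2.495, σ ≈ 0.547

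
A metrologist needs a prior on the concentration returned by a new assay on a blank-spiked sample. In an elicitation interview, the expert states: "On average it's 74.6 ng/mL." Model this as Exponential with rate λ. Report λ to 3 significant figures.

Exponential mean = 1/λ, so λ = 1/74.6 = 0.0134.

λ ≈ 0.0134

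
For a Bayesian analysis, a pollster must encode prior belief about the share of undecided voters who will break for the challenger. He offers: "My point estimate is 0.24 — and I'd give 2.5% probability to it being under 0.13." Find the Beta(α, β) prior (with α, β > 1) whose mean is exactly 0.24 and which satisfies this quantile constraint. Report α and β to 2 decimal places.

With mean 0.24 fixed, write α = 0.24s, β = 0.76s where s = α+β.
Need P(θ < 0.13) = 0.025 under Beta(0.24s, 0.76s). Normal approximation: (q−m)/√(m(1−m)/s) ≈ z_{0.025} = -1.96, so s ≈ 0.24·0.76·(-1.96)²/(0.13−0.24)² = 57.9.
At s = 57.9: P(θ<0.13) ≈ 0.014. Adjusting to match 0.025 gives s ≈ 46.48.
So α = 0.24·46.48 ≈ 11.16, β = 0.76·46.48 ≈ 35.33.

α ≈ 11.16, β ≈ 35.33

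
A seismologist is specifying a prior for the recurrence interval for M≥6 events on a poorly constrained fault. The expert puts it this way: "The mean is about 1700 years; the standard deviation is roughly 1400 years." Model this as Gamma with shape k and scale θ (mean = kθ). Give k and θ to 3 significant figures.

For Gamma(k, scale θ): mean = kθ, variance = kθ², so CV = 1/√k.
CV = SD/mean = 1400/1700 = 0.8235, hence k = 1/CV² = 1.47.
Then θ = mean/k = 1700/1.47 = 1150.

k ≈ 1.47, θ ≈ 1150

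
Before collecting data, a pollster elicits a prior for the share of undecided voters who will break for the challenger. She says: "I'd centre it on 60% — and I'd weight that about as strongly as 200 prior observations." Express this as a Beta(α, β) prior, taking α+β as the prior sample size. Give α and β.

α = 120, β = 80

Under the effective-sample-size interpretation, Beta(α, β) has prior mean α/(α+β) and prior sample size α+β.
So α+β = 200 and α/(α+β) = 0.6, giving α = 0.6·200 = 120 and β = 200 − 120 = 80.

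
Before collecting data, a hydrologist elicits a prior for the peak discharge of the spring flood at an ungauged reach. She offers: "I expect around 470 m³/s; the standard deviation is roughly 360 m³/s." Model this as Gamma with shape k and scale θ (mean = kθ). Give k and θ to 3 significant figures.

For Gamma(k, scale θ): mean = kθ, variance = kθ², so CV = 1/√k.
CV = SD/mean = 360/470 = 0.766, hence k = 1/CV² = 1.7.
Then θ = mean/k = 470/1.7 = 276.

k ≈ 1.7, θ ≈ 276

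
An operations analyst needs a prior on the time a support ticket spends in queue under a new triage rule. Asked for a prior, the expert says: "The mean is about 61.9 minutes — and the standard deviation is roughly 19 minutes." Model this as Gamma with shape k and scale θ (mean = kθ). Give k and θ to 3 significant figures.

k ≈ 10.6, θ ≈ 5.83

For Gamma(k, scale θ): mean = kθ, variance = kθ², so CV = 1/√k.
CV = SD/mean = 19/61.9 = 0.3069, hence k = 1/CV² = 10.6.
Then θ = mean/k = 61.9/10.6 = 5.83.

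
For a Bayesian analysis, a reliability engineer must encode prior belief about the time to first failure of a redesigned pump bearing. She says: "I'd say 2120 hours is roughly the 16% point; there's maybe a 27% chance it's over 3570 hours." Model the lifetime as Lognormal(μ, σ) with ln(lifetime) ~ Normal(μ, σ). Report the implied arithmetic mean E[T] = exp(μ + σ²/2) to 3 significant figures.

If T ~ Lognormal(μ,σ) then ln T ~ Normal(μ,σ), so the p-quantile of ln T is μ + z_p·σ.
ln(2120) = 7.659 and ln(3570) = 8.18; z_{0.16} = -0.9945, z_{0.73} = 0.6128.
σ = (8.18 − 7.659)/(0.6128 − (-0.9945)) = 0.324.
μ = 7.659 − (-0.9945)·0.324 = 7.982.
E[T] = exp(μ + σ²/2) = exp(7.982 + 0.0526) = 3080 hours.

E[T] ≈ 3080 hours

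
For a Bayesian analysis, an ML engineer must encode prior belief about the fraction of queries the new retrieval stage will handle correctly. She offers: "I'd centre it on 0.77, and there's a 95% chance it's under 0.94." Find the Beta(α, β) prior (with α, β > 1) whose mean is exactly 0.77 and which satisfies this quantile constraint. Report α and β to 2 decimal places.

With mean 0.77 fixed, write α = 0.77s, β = 0.23s where s = α+β.
Need P(θ < 0.94) = 0.95 under Beta(0.77s, 0.23s). Normal approximation: (q−m)/√(m(1−m)/s) ≈ z_{0.95} = 1.64, so s ≈ 0.77·0.23·(1.64)²/(0.94−0.77)² = 16.6.
At s = 16.6: P(θ<0.94) ≈ 0.983. Adjusting to match 0.95 gives s ≈ 10.67.
So α = 0.77·10.67 ≈ 8.22, β = 0.23·10.67 ≈ 2.45.

α ≈ 8.22, β ≈ 2.45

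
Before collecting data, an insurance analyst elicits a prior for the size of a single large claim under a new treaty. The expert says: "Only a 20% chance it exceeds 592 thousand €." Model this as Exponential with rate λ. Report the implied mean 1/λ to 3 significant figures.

P(T > 592.0) = e^(−λ·592.0) = 0.2, so λ = −ln(0.2)/592.0 = 0.00272.
Mean = 1/λ = 368 thousand €.

mean ≈ 368 thousand €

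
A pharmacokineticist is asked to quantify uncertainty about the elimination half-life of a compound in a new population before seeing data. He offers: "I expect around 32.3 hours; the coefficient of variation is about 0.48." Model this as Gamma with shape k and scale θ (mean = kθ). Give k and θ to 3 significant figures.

k ≈ 4.34, θ ≈ 7.44

For Gamma(k, scale θ): mean = kθ, variance = kθ², so CV = 1/√k.
CV = 0.48, hence k = 1/CV² = 4.34.
Then θ = mean/k = 32.3/4.34 = 7.44.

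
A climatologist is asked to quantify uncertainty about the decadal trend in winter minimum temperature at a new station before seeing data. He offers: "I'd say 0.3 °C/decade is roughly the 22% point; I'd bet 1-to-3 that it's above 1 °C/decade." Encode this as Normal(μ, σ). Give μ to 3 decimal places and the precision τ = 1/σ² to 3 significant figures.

The p-quantile of Normal(μ,σ) is μ + z_p·σ, with z_{0.22} = -0.7722 and z_{0.75} = 0.6745.
Eliminate σ: μ = (z₂·x₁ − z₁·x₂)/(z₂ − z₁) = (0.6745·0.3 − (-0.7722)·1)/1.447 = 0.674.
Then σ = (x₂ − x₁)/(z₂ − z₁) = (1 − 0.3)/1.447 = 0.484.
Precision τ = 1/σ² = 1/0.4839² = 4.27.

μ = 0.674, τ = 4.27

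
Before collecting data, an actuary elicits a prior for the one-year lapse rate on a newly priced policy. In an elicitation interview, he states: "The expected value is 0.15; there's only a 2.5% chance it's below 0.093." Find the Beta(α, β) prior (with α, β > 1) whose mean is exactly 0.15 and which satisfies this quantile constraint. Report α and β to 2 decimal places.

With mean 0.15 fixed, write α = 0.15s, β = 0.85s where s = α+β.
Need P(θ < 0.093) = 0.025 under Beta(0.15s, 0.85s). Normal approximation: (q−m)/√(m(1−m)/s) ≈ z_{0.025} = -1.96, so s ≈ 0.15·0.85·(-1.96)²/(0.093−0.15)² = 150.7.
At s = 150.7: P(θ<0.093) ≈ 0.015. Adjusting to match 0.025 gives s ≈ 123.93.
So α = 0.15·123.93 ≈ 18.59, β = 0.85·123.93 ≈ 105.34.

α ≈ 18.59, β ≈ 105.34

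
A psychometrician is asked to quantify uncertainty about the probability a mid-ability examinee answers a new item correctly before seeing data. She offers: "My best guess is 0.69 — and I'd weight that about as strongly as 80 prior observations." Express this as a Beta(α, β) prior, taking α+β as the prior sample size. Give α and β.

α = 55.2, β = 24.8

Under the effective-sample-size interpretation, Beta(α, β) has prior mean α/(α+β) and prior sample size α+β.
So α+β = 80 and α/(α+β) = 0.69, giving α = 0.69·80 = 55.2 and β = 80 − 55.2 = 24.8.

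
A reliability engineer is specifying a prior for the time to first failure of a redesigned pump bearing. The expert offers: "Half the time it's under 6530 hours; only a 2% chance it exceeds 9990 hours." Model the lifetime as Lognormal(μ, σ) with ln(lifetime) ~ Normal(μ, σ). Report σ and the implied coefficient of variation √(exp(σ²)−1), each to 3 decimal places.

If T ~ Lognormal(μ,σ) then ln T ~ Normal(μ,σ), so the p-quantile of ln T is μ + z_p·σ.
ln(6530) = 8.784 and ln(9990) = 9.209; z_{0.5} = 0, z_{0.98} = 2.054.
σ = (9.209 − 8.784)/(2.054 − (0)) = 0.207.
μ = 8.784 − (0)·0.207 = 8.784.
CV = √(exp(σ²)−1) = √(exp(0.0429)−1) = 0.209.

σ ≈ 0.207, CV ≈ 0.209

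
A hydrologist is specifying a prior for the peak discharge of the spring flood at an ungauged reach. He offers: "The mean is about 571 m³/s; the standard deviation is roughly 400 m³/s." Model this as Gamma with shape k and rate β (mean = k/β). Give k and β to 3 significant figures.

For Gamma(k, rate β): mean = k/β, variance = k/β², so CV = 1/√k.
CV = SD/mean = 400/571 = 0.7005, hence k = 1/CV² = 2.04.
Then β = k/mean = 2.04/571 = 0.00357.

k ≈ 2.04, β ≈ 0.00357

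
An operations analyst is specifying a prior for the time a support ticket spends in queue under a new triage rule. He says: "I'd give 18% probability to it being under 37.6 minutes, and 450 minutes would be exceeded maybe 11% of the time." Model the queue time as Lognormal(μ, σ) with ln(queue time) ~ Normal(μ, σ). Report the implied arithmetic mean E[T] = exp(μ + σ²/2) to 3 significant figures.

E[T] ≈ 213 minutes

If T ~ Lognormal(μ,σ) then ln T ~ Normal(μ,σ), so the p-quantile of ln T is μ + z_p·σ.
ln(37.6) = 3.627 and ln(450) = 6.109; z_{0.18} = -0.9154, z_{0.89} = 1.227.
σ = (6.109 − 3.627)/(1.227 − (-0.9154)) = 1.159.
μ = 3.627 − (-0.9154)·1.159 = 4.688.
E[T] = exp(μ + σ²/2) = exp(4.688 + 0.6715) = 213 minutes.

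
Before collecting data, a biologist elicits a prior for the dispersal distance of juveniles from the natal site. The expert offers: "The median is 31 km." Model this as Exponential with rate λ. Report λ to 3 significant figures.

Exponential median = ln 2 / λ, so λ = ln 2 / 31.0 = 0.0224.

λ ≈ 0.0224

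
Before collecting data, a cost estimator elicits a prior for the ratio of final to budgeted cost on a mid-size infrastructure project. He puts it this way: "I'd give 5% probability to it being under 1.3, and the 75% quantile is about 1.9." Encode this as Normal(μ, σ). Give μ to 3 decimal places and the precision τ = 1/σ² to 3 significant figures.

The p-quantile of Normal(μ,σ) is μ + z_p·σ, with z_{0.05} = -1.645 and z_{0.75} = 0.6745.
Eliminate σ: μ = (z₂·x₁ − z₁·x₂)/(z₂ − z₁) = (0.6745·1.3 − (-1.645)·1.9)/2.319 = 1.726.
Then σ = (x₂ − x₁)/(z₂ − z₁) = (1.9 − 1.3)/2.319 = 0.259.
Precision τ = 1/σ² = 1/0.2587² = 14.9.

μ = 1.726, τ = 14.9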